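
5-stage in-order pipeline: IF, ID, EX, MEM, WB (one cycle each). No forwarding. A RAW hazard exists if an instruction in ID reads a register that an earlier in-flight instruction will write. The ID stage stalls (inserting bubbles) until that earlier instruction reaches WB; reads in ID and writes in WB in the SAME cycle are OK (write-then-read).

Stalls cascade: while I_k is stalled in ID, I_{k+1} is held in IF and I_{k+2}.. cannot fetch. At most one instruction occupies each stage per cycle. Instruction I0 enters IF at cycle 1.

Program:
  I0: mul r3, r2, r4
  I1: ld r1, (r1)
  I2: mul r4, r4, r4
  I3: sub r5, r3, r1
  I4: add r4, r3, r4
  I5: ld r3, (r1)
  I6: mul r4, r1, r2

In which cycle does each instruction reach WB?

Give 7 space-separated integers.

I0 mul r3 <- r2,r4: IF@1 ID@2 stall=0 (-) EX@3 MEM@4 WB@5
I1 ld r1 <- r1: IF@2 ID@3 stall=0 (-) EX@4 MEM@5 WB@6
I2 mul r4 <- r4,r4: IF@3 ID@4 stall=0 (-) EX@5 MEM@6 WB@7
I3 sub r5 <- r3,r1: IF@4 ID@5 stall=1 (RAW on I1.r1 (WB@6)) EX@7 MEM@8 WB@9
I4 add r4 <- r3,r4: IF@5 ID@7 stall=0 (-) EX@8 MEM@9 WB@10
I5 ld r3 <- r1: IF@7 ID@8 stall=0 (-) EX@9 MEM@10 WB@11
I6 mul r4 <- r1,r2: IF@8 ID@9 stall=0 (-) EX@10 MEM@11 WB@12

Answer: 5 6 7 9 10 11 12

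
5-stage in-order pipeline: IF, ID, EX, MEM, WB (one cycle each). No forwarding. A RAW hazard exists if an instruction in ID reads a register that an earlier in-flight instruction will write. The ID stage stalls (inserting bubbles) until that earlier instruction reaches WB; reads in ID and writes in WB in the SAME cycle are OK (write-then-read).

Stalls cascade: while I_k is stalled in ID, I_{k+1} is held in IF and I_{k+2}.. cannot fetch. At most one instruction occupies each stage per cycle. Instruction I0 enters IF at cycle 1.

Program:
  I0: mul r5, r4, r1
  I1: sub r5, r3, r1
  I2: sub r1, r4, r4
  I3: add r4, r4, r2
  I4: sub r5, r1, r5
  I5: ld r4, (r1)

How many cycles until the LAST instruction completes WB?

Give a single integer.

Answer: 11

Derivation:
I0 mul r5 <- r4,r1: IF@1 ID@2 stall=0 (-) EX@3 MEM@4 WB@5
I1 sub r5 <- r3,r1: IF@2 ID@3 stall=0 (-) EX@4 MEM@5 WB@6
I2 sub r1 <- r4,r4: IF@3 ID@4 stall=0 (-) EX@5 MEM@6 WB@7
I3 add r4 <- r4,r2: IF@4 ID@5 stall=0 (-) EX@6 MEM@7 WB@8
I4 sub r5 <- r1,r5: IF@5 ID@6 stall=1 (RAW on I2.r1 (WB@7)) EX@8 MEM@9 WB@10
I5 ld r4 <- r1: IF@6 ID@8 stall=0 (-) EX@9 MEM@10 WB@11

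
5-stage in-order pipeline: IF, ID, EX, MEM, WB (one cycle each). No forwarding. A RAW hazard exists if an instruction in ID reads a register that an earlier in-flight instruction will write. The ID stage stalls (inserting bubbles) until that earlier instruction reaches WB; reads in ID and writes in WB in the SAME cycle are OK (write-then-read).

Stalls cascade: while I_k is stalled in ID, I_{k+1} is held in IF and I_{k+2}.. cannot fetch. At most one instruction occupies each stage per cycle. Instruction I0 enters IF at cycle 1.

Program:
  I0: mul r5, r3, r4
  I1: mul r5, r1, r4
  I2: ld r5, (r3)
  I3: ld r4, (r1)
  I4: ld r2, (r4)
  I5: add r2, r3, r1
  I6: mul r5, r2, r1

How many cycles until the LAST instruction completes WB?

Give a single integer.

I0 mul r5 <- r3,r4: IF@1 ID@2 stall=0 (-) EX@3 MEM@4 WB@5
I1 mul r5 <- r1,r4: IF@2 ID@3 stall=0 (-) EX@4 MEM@5 WB@6
I2 ld r5 <- r3: IF@3 ID@4 stall=0 (-) EX@5 MEM@6 WB@7
I3 ld r4 <- r1: IF@4 ID@5 stall=0 (-) EX@6 MEM@7 WB@8
I4 ld r2 <- r4: IF@5 ID@6 stall=2 (RAW on I3.r4 (WB@8)) EX@9 MEM@10 WB@11
I5 add r2 <- r3,r1: IF@6 ID@9 stall=0 (-) EX@10 MEM@11 WB@12
I6 mul r5 <- r2,r1: IF@9 ID@10 stall=2 (RAW on I5.r2 (WB@12)) EX@13 MEM@14 WB@15

Answer: 15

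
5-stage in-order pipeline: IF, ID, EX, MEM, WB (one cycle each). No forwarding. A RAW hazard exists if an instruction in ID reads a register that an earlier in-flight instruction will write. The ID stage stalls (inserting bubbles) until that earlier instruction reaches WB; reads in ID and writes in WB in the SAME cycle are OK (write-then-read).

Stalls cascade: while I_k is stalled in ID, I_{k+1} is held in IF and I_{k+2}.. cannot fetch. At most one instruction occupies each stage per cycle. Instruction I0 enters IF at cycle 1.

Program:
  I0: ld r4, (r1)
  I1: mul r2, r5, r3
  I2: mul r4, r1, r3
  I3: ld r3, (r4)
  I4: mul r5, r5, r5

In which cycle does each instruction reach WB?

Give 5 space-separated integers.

I0 ld r4 <- r1: IF@1 ID@2 stall=0 (-) EX@3 MEM@4 WB@5
I1 mul r2 <- r5,r3: IF@2 ID@3 stall=0 (-) EX@4 MEM@5 WB@6
I2 mul r4 <- r1,r3: IF@3 ID@4 stall=0 (-) EX@5 MEM@6 WB@7
I3 ld r3 <- r4: IF@4 ID@5 stall=2 (RAW on I2.r4 (WB@7)) EX@8 MEM@9 WB@10
I4 mul r5 <- r5,r5: IF@5 ID@8 stall=0 (-) EX@9 MEM@10 WB@11

Answer: 5 6 7 10 11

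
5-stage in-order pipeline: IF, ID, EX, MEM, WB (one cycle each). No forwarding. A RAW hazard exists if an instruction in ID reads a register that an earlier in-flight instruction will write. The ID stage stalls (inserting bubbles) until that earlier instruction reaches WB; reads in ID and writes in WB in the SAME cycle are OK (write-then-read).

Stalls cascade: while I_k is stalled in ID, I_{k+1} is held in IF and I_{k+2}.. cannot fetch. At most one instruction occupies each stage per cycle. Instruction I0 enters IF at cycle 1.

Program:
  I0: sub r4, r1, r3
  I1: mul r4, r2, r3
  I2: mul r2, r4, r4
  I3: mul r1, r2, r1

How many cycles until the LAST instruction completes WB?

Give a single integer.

Answer: 12

Derivation:
I0 sub r4 <- r1,r3: IF@1 ID@2 stall=0 (-) EX@3 MEM@4 WB@5
I1 mul r4 <- r2,r3: IF@2 ID@3 stall=0 (-) EX@4 MEM@5 WB@6
I2 mul r2 <- r4,r4: IF@3 ID@4 stall=2 (RAW on I1.r4 (WB@6)) EX@7 MEM@8 WB@9
I3 mul r1 <- r2,r1: IF@4 ID@7 stall=2 (RAW on I2.r2 (WB@9)) EX@10 MEM@11 WB@12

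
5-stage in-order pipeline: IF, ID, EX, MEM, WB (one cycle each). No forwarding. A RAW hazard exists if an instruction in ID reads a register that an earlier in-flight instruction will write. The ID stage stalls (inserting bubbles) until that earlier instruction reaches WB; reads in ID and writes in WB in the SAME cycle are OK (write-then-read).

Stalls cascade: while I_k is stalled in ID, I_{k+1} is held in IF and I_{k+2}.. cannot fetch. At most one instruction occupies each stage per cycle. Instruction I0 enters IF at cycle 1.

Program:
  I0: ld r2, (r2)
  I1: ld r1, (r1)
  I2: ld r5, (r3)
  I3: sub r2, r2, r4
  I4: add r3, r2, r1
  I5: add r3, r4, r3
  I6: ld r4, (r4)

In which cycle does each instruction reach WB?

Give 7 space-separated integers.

Answer: 5 6 7 8 11 14 15

Derivation:
I0 ld r2 <- r2: IF@1 ID@2 stall=0 (-) EX@3 MEM@4 WB@5
I1 ld r1 <- r1: IF@2 ID@3 stall=0 (-) EX@4 MEM@5 WB@6
I2 ld r5 <- r3: IF@3 ID@4 stall=0 (-) EX@5 MEM@6 WB@7
I3 sub r2 <- r2,r4: IF@4 ID@5 stall=0 (-) EX@6 MEM@7 WB@8
I4 add r3 <- r2,r1: IF@5 ID@6 stall=2 (RAW on I3.r2 (WB@8)) EX@9 MEM@10 WB@11
I5 add r3 <- r4,r3: IF@6 ID@9 stall=2 (RAW on I4.r3 (WB@11)) EX@12 MEM@13 WB@14
I6 ld r4 <- r4: IF@9 ID@12 stall=0 (-) EX@13 MEM@14 WB@15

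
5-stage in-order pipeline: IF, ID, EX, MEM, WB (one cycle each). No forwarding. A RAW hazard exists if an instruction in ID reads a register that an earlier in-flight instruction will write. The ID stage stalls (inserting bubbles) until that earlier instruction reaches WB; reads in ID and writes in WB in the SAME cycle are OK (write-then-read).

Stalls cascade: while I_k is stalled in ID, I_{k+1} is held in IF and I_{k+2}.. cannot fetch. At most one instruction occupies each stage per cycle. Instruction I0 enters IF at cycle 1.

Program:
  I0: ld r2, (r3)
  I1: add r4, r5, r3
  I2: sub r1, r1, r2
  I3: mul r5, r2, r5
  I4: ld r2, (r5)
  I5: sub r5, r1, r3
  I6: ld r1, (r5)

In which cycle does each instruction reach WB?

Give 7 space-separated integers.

I0 ld r2 <- r3: IF@1 ID@2 stall=0 (-) EX@3 MEM@4 WB@5
I1 add r4 <- r5,r3: IF@2 ID@3 stall=0 (-) EX@4 MEM@5 WB@6
I2 sub r1 <- r1,r2: IF@3 ID@4 stall=1 (RAW on I0.r2 (WB@5)) EX@6 MEM@7 WB@8
I3 mul r5 <- r2,r5: IF@4 ID@6 stall=0 (-) EX@7 MEM@8 WB@9
I4 ld r2 <- r5: IF@6 ID@7 stall=2 (RAW on I3.r5 (WB@9)) EX@10 MEM@11 WB@12
I5 sub r5 <- r1,r3: IF@7 ID@10 stall=0 (-) EX@11 MEM@12 WB@13
I6 ld r1 <- r5: IF@10 ID@11 stall=2 (RAW on I5.r5 (WB@13)) EX@14 MEM@15 WB@16

Answer: 5 6 8 9 12 13 16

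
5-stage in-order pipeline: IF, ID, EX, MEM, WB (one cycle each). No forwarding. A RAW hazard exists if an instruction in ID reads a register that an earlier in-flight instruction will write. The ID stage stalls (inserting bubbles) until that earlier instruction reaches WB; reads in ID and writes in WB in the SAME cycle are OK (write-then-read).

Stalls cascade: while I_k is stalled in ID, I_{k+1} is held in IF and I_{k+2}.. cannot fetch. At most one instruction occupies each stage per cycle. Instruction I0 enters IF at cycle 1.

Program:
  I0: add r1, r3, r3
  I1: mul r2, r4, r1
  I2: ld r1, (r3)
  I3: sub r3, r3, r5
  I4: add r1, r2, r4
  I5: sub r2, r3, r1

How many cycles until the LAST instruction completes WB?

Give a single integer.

Answer: 14

Derivation:
I0 add r1 <- r3,r3: IF@1 ID@2 stall=0 (-) EX@3 MEM@4 WB@5
I1 mul r2 <- r4,r1: IF@2 ID@3 stall=2 (RAW on I0.r1 (WB@5)) EX@6 MEM@7 WB@8
I2 ld r1 <- r3: IF@3 ID@6 stall=0 (-) EX@7 MEM@8 WB@9
I3 sub r3 <- r3,r5: IF@6 ID@7 stall=0 (-) EX@8 MEM@9 WB@10
I4 add r1 <- r2,r4: IF@7 ID@8 stall=0 (-) EX@9 MEM@10 WB@11
I5 sub r2 <- r3,r1: IF@8 ID@9 stall=2 (RAW on I4.r1 (WB@11)) EX@12 MEM@13 WB@14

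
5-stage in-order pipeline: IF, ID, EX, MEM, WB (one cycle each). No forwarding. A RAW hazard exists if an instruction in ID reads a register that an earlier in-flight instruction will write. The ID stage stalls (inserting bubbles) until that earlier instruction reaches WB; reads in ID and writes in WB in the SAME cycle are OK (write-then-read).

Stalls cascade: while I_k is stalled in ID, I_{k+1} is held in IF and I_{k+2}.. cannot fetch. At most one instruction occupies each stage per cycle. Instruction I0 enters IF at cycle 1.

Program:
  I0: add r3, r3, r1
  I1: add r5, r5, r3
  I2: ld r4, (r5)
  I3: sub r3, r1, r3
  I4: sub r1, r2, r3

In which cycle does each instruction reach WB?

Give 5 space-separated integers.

Answer: 5 8 11 12 15

Derivation:
I0 add r3 <- r3,r1: IF@1 ID@2 stall=0 (-) EX@3 MEM@4 WB@5
I1 add r5 <- r5,r3: IF@2 ID@3 stall=2 (RAW on I0.r3 (WB@5)) EX@6 MEM@7 WB@8
I2 ld r4 <- r5: IF@3 ID@6 stall=2 (RAW on I1.r5 (WB@8)) EX@9 MEM@10 WB@11
I3 sub r3 <- r1,r3: IF@6 ID@9 stall=0 (-) EX@10 MEM@11 WB@12
I4 sub r1 <- r2,r3: IF@9 ID@10 stall=2 (RAW on I3.r3 (WB@12)) EX@13 MEM@14 WB@15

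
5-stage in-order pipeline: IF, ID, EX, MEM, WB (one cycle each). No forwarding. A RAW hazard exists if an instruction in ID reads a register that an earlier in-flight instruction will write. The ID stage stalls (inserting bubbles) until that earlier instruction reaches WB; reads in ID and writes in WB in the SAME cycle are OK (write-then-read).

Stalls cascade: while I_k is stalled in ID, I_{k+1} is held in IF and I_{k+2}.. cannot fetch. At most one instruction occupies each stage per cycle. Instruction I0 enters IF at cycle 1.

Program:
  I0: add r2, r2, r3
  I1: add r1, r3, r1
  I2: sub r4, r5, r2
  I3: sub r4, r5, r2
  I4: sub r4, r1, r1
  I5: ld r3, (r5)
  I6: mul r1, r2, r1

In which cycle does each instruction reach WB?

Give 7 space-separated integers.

I0 add r2 <- r2,r3: IF@1 ID@2 stall=0 (-) EX@3 MEM@4 WB@5
I1 add r1 <- r3,r1: IF@2 ID@3 stall=0 (-) EX@4 MEM@5 WB@6
I2 sub r4 <- r5,r2: IF@3 ID@4 stall=1 (RAW on I0.r2 (WB@5)) EX@6 MEM@7 WB@8
I3 sub r4 <- r5,r2: IF@4 ID@6 stall=0 (-) EX@7 MEM@8 WB@9
I4 sub r4 <- r1,r1: IF@6 ID@7 stall=0 (-) EX@8 MEM@9 WB@10
I5 ld r3 <- r5: IF@7 ID@8 stall=0 (-) EX@9 MEM@10 WB@11
I6 mul r1 <- r2,r1: IF@8 ID@9 stall=0 (-) EX@10 MEM@11 WB@12

Answer: 5 6 8 9 10 11 12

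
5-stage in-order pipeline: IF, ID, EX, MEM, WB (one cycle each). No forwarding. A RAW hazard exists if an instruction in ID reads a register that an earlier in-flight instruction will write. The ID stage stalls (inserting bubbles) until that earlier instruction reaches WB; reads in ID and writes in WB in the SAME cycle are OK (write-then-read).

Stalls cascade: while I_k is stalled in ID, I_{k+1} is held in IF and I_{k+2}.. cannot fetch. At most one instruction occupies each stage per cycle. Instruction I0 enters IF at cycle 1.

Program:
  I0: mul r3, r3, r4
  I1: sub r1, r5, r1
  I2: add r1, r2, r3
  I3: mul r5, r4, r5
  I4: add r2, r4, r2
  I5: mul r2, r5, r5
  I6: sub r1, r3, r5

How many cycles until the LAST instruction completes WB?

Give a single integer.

I0 mul r3 <- r3,r4: IF@1 ID@2 stall=0 (-) EX@3 MEM@4 WB@5
I1 sub r1 <- r5,r1: IF@2 ID@3 stall=0 (-) EX@4 MEM@5 WB@6
I2 add r1 <- r2,r3: IF@3 ID@4 stall=1 (RAW on I0.r3 (WB@5)) EX@6 MEM@7 WB@8
I3 mul r5 <- r4,r5: IF@4 ID@6 stall=0 (-) EX@7 MEM@8 WB@9
I4 add r2 <- r4,r2: IF@6 ID@7 stall=0 (-) EX@8 MEM@9 WB@10
I5 mul r2 <- r5,r5: IF@7 ID@8 stall=1 (RAW on I3.r5 (WB@9)) EX@10 MEM@11 WB@12
I6 sub r1 <- r3,r5: IF@8 ID@10 stall=0 (-) EX@11 MEM@12 WB@13

Answer: 13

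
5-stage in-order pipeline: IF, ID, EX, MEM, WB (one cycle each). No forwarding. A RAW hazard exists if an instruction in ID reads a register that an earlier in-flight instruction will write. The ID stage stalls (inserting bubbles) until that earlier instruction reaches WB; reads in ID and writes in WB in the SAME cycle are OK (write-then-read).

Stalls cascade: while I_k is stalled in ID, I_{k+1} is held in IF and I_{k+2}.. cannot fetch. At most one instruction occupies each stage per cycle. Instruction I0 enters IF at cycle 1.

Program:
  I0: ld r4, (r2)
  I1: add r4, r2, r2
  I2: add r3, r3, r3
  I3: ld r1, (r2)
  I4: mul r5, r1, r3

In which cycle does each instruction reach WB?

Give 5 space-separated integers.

Answer: 5 6 7 8 11

Derivation:
I0 ld r4 <- r2: IF@1 ID@2 stall=0 (-) EX@3 MEM@4 WB@5
I1 add r4 <- r2,r2: IF@2 ID@3 stall=0 (-) EX@4 MEM@5 WB@6
I2 add r3 <- r3,r3: IF@3 ID@4 stall=0 (-) EX@5 MEM@6 WB@7
I3 ld r1 <- r2: IF@4 ID@5 stall=0 (-) EX@6 MEM@7 WB@8
I4 mul r5 <- r1,r3: IF@5 ID@6 stall=2 (RAW on I3.r1 (WB@8)) EX@9 MEM@10 WB@11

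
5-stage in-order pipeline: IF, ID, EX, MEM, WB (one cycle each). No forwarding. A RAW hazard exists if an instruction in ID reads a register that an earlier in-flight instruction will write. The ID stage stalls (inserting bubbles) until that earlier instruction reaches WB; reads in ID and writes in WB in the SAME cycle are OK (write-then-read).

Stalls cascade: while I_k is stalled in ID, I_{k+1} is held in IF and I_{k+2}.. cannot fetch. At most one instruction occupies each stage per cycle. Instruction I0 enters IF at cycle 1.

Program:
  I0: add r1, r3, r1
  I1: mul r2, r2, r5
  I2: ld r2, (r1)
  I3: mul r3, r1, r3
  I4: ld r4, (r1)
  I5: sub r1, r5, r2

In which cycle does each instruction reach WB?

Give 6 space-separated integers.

Answer: 5 6 8 9 10 11

Derivation:
I0 add r1 <- r3,r1: IF@1 ID@2 stall=0 (-) EX@3 MEM@4 WB@5
I1 mul r2 <- r2,r5: IF@2 ID@3 stall=0 (-) EX@4 MEM@5 WB@6
I2 ld r2 <- r1: IF@3 ID@4 stall=1 (RAW on I0.r1 (WB@5)) EX@6 MEM@7 WB@8
I3 mul r3 <- r1,r3: IF@4 ID@6 stall=0 (-) EX@7 MEM@8 WB@9
I4 ld r4 <- r1: IF@6 ID@7 stall=0 (-) EX@8 MEM@9 WB@10
I5 sub r1 <- r5,r2: IF@7 ID@8 stall=0 (-) EX@9 MEM@10 WB@11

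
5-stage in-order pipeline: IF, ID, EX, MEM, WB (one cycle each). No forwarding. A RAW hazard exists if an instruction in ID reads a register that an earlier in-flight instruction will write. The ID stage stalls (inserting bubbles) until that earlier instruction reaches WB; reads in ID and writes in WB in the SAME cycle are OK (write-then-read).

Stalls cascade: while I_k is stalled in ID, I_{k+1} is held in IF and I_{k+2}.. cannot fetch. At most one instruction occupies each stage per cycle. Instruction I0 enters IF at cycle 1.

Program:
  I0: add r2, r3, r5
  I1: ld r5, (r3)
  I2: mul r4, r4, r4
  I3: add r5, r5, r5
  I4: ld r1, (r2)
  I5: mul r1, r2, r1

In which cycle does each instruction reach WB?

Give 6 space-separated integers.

Answer: 5 6 7 9 10 13

Derivation:
I0 add r2 <- r3,r5: IF@1 ID@2 stall=0 (-) EX@3 MEM@4 WB@5
I1 ld r5 <- r3: IF@2 ID@3 stall=0 (-) EX@4 MEM@5 WB@6
I2 mul r4 <- r4,r4: IF@3 ID@4 stall=0 (-) EX@5 MEM@6 WB@7
I3 add r5 <- r5,r5: IF@4 ID@5 stall=1 (RAW on I1.r5 (WB@6)) EX@7 MEM@8 WB@9
I4 ld r1 <- r2: IF@5 ID@7 stall=0 (-) EX@8 MEM@9 WB@10
I5 mul r1 <- r2,r1: IF@7 ID@8 stall=2 (RAW on I4.r1 (WB@10)) EX@11 MEM@12 WB@13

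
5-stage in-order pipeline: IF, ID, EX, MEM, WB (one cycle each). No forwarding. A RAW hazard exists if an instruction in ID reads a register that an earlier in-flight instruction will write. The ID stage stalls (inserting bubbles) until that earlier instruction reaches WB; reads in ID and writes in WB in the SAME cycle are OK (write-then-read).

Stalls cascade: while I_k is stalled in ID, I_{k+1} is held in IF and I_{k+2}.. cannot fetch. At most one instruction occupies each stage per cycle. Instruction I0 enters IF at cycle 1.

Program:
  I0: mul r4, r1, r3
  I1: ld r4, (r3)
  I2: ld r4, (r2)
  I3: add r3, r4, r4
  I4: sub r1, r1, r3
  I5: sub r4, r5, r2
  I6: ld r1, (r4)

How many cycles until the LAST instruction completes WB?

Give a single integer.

Answer: 17

Derivation:
I0 mul r4 <- r1,r3: IF@1 ID@2 stall=0 (-) EX@3 MEM@4 WB@5
I1 ld r4 <- r3: IF@2 ID@3 stall=0 (-) EX@4 MEM@5 WB@6
I2 ld r4 <- r2: IF@3 ID@4 stall=0 (-) EX@5 MEM@6 WB@7
I3 add r3 <- r4,r4: IF@4 ID@5 stall=2 (RAW on I2.r4 (WB@7)) EX@8 MEM@9 WB@10
I4 sub r1 <- r1,r3: IF@5 ID@8 stall=2 (RAW on I3.r3 (WB@10)) EX@11 MEM@12 WB@13
I5 sub r4 <- r5,r2: IF@8 ID@11 stall=0 (-) EX@12 MEM@13 WB@14
I6 ld r1 <- r4: IF@11 ID@12 stall=2 (RAW on I5.r4 (WB@14)) EX@15 MEM@16 WB@17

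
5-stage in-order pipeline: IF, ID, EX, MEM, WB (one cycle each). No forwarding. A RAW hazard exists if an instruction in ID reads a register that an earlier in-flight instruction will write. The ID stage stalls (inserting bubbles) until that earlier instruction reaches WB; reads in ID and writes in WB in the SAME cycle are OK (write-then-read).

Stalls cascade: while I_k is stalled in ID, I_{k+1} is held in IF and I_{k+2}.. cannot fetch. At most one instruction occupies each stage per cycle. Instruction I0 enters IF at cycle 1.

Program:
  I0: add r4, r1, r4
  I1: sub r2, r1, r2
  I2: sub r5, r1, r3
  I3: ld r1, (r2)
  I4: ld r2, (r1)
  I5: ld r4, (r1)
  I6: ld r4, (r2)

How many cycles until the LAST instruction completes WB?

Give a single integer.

I0 add r4 <- r1,r4: IF@1 ID@2 stall=0 (-) EX@3 MEM@4 WB@5
I1 sub r2 <- r1,r2: IF@2 ID@3 stall=0 (-) EX@4 MEM@5 WB@6
I2 sub r5 <- r1,r3: IF@3 ID@4 stall=0 (-) EX@5 MEM@6 WB@7
I3 ld r1 <- r2: IF@4 ID@5 stall=1 (RAW on I1.r2 (WB@6)) EX@7 MEM@8 WB@9
I4 ld r2 <- r1: IF@5 ID@7 stall=2 (RAW on I3.r1 (WB@9)) EX@10 MEM@11 WB@12
I5 ld r4 <- r1: IF@7 ID@10 stall=0 (-) EX@11 MEM@12 WB@13
I6 ld r4 <- r2: IF@10 ID@11 stall=1 (RAW on I4.r2 (WB@12)) EX@13 MEM@14 WB@15

Answer: 15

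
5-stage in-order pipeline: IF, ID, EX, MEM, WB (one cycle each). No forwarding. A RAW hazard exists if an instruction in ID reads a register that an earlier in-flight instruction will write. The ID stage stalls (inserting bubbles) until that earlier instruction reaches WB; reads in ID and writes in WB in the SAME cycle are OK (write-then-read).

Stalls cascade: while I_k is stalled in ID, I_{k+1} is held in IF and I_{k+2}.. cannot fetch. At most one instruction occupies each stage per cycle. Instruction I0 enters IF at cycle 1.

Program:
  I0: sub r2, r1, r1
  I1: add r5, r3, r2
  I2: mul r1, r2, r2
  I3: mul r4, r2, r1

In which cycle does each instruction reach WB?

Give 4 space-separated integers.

I0 sub r2 <- r1,r1: IF@1 ID@2 stall=0 (-) EX@3 MEM@4 WB@5
I1 add r5 <- r3,r2: IF@2 ID@3 stall=2 (RAW on I0.r2 (WB@5)) EX@6 MEM@7 WB@8
I2 mul r1 <- r2,r2: IF@3 ID@6 stall=0 (-) EX@7 MEM@8 WB@9
I3 mul r4 <- r2,r1: IF@6 ID@7 stall=2 (RAW on I2.r1 (WB@9)) EX@10 MEM@11 WB@12

Answer: 5 8 9 12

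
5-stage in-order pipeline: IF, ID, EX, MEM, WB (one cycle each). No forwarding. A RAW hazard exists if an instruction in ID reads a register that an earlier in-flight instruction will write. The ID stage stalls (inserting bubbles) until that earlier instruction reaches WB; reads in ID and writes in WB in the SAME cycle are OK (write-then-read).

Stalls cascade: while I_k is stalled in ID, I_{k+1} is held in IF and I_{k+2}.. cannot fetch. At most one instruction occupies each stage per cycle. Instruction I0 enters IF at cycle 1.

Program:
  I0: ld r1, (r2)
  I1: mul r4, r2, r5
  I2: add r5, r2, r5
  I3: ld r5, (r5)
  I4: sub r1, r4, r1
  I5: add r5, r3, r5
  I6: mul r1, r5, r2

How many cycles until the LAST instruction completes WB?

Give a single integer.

Answer: 16

Derivation:
I0 ld r1 <- r2: IF@1 ID@2 stall=0 (-) EX@3 MEM@4 WB@5
I1 mul r4 <- r2,r5: IF@2 ID@3 stall=0 (-) EX@4 MEM@5 WB@6
I2 add r5 <- r2,r5: IF@3 ID@4 stall=0 (-) EX@5 MEM@6 WB@7
I3 ld r5 <- r5: IF@4 ID@5 stall=2 (RAW on I2.r5 (WB@7)) EX@8 MEM@9 WB@10
I4 sub r1 <- r4,r1: IF@5 ID@8 stall=0 (-) EX@9 MEM@10 WB@11
I5 add r5 <- r3,r5: IF@8 ID@9 stall=1 (RAW on I3.r5 (WB@10)) EX@11 MEM@12 WB@13
I6 mul r1 <- r5,r2: IF@9 ID@11 stall=2 (RAW on I5.r5 (WB@13)) EX@14 MEM@15 WB@16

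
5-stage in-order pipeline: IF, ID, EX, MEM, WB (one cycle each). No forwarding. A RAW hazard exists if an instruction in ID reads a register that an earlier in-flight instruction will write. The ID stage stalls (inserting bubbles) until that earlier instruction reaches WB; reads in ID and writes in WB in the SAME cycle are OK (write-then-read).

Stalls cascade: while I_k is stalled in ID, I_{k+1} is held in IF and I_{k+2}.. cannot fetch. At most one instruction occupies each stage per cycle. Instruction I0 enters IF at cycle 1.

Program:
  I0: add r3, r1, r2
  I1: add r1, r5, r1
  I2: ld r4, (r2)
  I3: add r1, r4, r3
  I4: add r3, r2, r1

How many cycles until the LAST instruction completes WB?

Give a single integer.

I0 add r3 <- r1,r2: IF@1 ID@2 stall=0 (-) EX@3 MEM@4 WB@5
I1 add r1 <- r5,r1: IF@2 ID@3 stall=0 (-) EX@4 MEM@5 WB@6
I2 ld r4 <- r2: IF@3 ID@4 stall=0 (-) EX@5 MEM@6 WB@7
I3 add r1 <- r4,r3: IF@4 ID@5 stall=2 (RAW on I2.r4 (WB@7)) EX@8 MEM@9 WB@10
I4 add r3 <- r2,r1: IF@5 ID@8 stall=2 (RAW on I3.r1 (WB@10)) EX@11 MEM@12 WB@13

Answer: 13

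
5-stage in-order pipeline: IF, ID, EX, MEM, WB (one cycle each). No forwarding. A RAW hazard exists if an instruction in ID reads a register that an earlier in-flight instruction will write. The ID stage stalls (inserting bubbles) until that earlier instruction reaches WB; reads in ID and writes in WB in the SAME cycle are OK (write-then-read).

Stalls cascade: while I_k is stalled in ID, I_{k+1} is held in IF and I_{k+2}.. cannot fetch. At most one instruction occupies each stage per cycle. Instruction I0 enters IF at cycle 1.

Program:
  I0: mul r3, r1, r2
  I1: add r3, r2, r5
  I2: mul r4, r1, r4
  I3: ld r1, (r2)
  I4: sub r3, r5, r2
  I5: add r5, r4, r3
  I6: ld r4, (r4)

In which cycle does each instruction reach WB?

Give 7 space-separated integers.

Answer: 5 6 7 8 9 12 13

Derivation:
I0 mul r3 <- r1,r2: IF@1 ID@2 stall=0 (-) EX@3 MEM@4 WB@5
I1 add r3 <- r2,r5: IF@2 ID@3 stall=0 (-) EX@4 MEM@5 WB@6
I2 mul r4 <- r1,r4: IF@3 ID@4 stall=0 (-) EX@5 MEM@6 WB@7
I3 ld r1 <- r2: IF@4 ID@5 stall=0 (-) EX@6 MEM@7 WB@8
I4 sub r3 <- r5,r2: IF@5 ID@6 stall=0 (-) EX@7 MEM@8 WB@9
I5 add r5 <- r4,r3: IF@6 ID@7 stall=2 (RAW on I4.r3 (WB@9)) EX@10 MEM@11 WB@12
I6 ld r4 <- r4: IF@7 ID@10 stall=0 (-) EX@11 MEM@12 WB@13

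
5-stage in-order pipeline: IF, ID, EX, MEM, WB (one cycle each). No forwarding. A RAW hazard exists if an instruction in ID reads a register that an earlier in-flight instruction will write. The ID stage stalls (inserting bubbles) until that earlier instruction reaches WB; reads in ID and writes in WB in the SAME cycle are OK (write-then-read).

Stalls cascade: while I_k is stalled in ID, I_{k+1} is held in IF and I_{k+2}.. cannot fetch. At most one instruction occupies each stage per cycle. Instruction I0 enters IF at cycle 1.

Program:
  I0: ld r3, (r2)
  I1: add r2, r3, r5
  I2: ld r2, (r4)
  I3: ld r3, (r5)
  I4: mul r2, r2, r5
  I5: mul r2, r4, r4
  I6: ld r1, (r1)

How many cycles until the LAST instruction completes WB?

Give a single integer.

Answer: 14

Derivation:
I0 ld r3 <- r2: IF@1 ID@2 stall=0 (-) EX@3 MEM@4 WB@5
I1 add r2 <- r3,r5: IF@2 ID@3 stall=2 (RAW on I0.r3 (WB@5)) EX@6 MEM@7 WB@8
I2 ld r2 <- r4: IF@3 ID@6 stall=0 (-) EX@7 MEM@8 WB@9
I3 ld r3 <- r5: IF@6 ID@7 stall=0 (-) EX@8 MEM@9 WB@10
I4 mul r2 <- r2,r5: IF@7 ID@8 stall=1 (RAW on I2.r2 (WB@9)) EX@10 MEM@11 WB@12
I5 mul r2 <- r4,r4: IF@8 ID@10 stall=0 (-) EX@11 MEM@12 WB@13
I6 ld r1 <- r1: IF@10 ID@11 stall=0 (-) EX@12 MEM@13 WB@14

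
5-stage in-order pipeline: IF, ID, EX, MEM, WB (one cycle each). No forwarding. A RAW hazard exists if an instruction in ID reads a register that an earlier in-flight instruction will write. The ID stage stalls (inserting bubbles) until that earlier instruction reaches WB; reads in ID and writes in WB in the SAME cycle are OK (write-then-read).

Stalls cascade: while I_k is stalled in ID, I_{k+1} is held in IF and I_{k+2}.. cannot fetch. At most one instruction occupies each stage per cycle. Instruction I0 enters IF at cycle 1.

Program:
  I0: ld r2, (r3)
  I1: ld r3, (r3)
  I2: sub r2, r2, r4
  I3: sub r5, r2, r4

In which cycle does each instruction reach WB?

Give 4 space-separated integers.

Answer: 5 6 8 11

Derivation:
I0 ld r2 <- r3: IF@1 ID@2 stall=0 (-) EX@3 MEM@4 WB@5
I1 ld r3 <- r3: IF@2 ID@3 stall=0 (-) EX@4 MEM@5 WB@6
I2 sub r2 <- r2,r4: IF@3 ID@4 stall=1 (RAW on I0.r2 (WB@5)) EX@6 MEM@7 WB@8
I3 sub r5 <- r2,r4: IF@4 ID@6 stall=2 (RAW on I2.r2 (WB@8)) EX@9 MEM@10 WB@11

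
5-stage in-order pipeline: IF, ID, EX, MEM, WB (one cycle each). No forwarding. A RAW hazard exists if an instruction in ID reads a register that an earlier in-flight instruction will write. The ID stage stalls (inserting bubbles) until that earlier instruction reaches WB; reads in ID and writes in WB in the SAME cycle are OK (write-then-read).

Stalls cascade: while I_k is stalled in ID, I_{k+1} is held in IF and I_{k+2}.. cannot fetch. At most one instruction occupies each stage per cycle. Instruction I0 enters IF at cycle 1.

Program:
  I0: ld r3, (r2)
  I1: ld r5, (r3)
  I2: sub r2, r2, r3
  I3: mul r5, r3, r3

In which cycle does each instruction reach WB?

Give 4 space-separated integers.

Answer: 5 8 9 10

Derivation:
I0 ld r3 <- r2: IF@1 ID@2 stall=0 (-) EX@3 MEM@4 WB@5
I1 ld r5 <- r3: IF@2 ID@3 stall=2 (RAW on I0.r3 (WB@5)) EX@6 MEM@7 WB@8
I2 sub r2 <- r2,r3: IF@3 ID@6 stall=0 (-) EX@7 MEM@8 WB@9
I3 mul r5 <- r3,r3: IF@6 ID@7 stall=0 (-) EX@8 MEM@9 WB@10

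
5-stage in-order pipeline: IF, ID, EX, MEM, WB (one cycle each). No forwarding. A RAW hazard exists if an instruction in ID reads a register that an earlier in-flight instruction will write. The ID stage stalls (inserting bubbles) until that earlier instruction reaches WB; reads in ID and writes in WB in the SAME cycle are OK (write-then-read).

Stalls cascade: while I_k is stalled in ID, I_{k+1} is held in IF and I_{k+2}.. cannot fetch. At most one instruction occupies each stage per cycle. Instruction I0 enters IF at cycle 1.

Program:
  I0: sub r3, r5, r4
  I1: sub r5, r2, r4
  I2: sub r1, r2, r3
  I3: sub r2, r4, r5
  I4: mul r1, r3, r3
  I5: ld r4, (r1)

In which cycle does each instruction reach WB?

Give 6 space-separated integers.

I0 sub r3 <- r5,r4: IF@1 ID@2 stall=0 (-) EX@3 MEM@4 WB@5
I1 sub r5 <- r2,r4: IF@2 ID@3 stall=0 (-) EX@4 MEM@5 WB@6
I2 sub r1 <- r2,r3: IF@3 ID@4 stall=1 (RAW on I0.r3 (WB@5)) EX@6 MEM@7 WB@8
I3 sub r2 <- r4,r5: IF@4 ID@6 stall=0 (-) EX@7 MEM@8 WB@9
I4 mul r1 <- r3,r3: IF@6 ID@7 stall=0 (-) EX@8 MEM@9 WB@10
I5 ld r4 <- r1: IF@7 ID@8 stall=2 (RAW on I4.r1 (WB@10)) EX@11 MEM@12 WB@13

Answer: 5 6 8 9 10 13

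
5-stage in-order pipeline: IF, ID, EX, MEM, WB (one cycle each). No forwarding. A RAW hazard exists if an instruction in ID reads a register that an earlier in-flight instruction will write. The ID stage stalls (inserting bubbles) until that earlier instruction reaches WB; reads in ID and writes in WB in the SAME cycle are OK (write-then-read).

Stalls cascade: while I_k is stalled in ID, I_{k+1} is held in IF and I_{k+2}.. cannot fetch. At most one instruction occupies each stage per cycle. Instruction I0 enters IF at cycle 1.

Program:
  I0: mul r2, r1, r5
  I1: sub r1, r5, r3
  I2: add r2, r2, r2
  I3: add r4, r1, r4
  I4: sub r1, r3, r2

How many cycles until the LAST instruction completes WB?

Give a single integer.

I0 mul r2 <- r1,r5: IF@1 ID@2 stall=0 (-) EX@3 MEM@4 WB@5
I1 sub r1 <- r5,r3: IF@2 ID@3 stall=0 (-) EX@4 MEM@5 WB@6
I2 add r2 <- r2,r2: IF@3 ID@4 stall=1 (RAW on I0.r2 (WB@5)) EX@6 MEM@7 WB@8
I3 add r4 <- r1,r4: IF@4 ID@6 stall=0 (-) EX@7 MEM@8 WB@9
I4 sub r1 <- r3,r2: IF@6 ID@7 stall=1 (RAW on I2.r2 (WB@8)) EX@9 MEM@10 WB@11

Answer: 11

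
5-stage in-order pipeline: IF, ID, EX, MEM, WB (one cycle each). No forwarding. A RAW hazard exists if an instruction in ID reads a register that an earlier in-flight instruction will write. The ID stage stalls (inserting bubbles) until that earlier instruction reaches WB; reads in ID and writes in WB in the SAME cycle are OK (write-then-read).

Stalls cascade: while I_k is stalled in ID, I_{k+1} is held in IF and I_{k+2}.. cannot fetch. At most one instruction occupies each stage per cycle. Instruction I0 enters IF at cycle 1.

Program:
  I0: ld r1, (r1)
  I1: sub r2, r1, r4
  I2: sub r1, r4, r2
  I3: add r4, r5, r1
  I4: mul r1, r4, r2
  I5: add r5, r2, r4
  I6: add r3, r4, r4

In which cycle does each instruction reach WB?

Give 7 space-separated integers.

Answer: 5 8 11 14 17 18 19

Derivation:
I0 ld r1 <- r1: IF@1 ID@2 stall=0 (-) EX@3 MEM@4 WB@5
I1 sub r2 <- r1,r4: IF@2 ID@3 stall=2 (RAW on I0.r1 (WB@5)) EX@6 MEM@7 WB@8
I2 sub r1 <- r4,r2: IF@3 ID@6 stall=2 (RAW on I1.r2 (WB@8)) EX@9 MEM@10 WB@11
I3 add r4 <- r5,r1: IF@6 ID@9 stall=2 (RAW on I2.r1 (WB@11)) EX@12 MEM@13 WB@14
I4 mul r1 <- r4,r2: IF@9 ID@12 stall=2 (RAW on I3.r4 (WB@14)) EX@15 MEM@16 WB@17
I5 add r5 <- r2,r4: IF@12 ID@15 stall=0 (-) EX@16 MEM@17 WB@18
I6 add r3 <- r4,r4: IF@15 ID@16 stall=0 (-) EX@17 MEM@18 WB@19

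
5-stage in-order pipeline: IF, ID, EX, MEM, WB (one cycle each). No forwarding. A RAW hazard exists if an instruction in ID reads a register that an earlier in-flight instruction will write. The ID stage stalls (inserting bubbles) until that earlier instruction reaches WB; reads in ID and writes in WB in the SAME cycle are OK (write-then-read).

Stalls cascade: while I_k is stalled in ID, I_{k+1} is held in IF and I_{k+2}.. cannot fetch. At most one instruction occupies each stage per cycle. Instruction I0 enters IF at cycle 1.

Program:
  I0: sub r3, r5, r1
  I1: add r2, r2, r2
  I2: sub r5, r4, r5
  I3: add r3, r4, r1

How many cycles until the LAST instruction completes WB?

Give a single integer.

I0 sub r3 <- r5,r1: IF@1 ID@2 stall=0 (-) EX@3 MEM@4 WB@5
I1 add r2 <- r2,r2: IF@2 ID@3 stall=0 (-) EX@4 MEM@5 WB@6
I2 sub r5 <- r4,r5: IF@3 ID@4 stall=0 (-) EX@5 MEM@6 WB@7
I3 add r3 <- r4,r1: IF@4 ID@5 stall=0 (-) EX@6 MEM@7 WB@8

Answer: 8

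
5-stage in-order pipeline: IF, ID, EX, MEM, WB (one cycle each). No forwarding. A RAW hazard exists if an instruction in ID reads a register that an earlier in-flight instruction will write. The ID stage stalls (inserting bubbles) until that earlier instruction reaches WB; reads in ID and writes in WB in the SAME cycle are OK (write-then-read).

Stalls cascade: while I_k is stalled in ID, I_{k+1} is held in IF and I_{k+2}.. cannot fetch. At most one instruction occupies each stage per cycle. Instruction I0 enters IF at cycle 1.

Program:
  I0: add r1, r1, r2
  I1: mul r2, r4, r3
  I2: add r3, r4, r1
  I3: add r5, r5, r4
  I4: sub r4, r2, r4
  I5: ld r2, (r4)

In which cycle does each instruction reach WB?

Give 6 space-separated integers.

Answer: 5 6 8 9 10 13

Derivation:
I0 add r1 <- r1,r2: IF@1 ID@2 stall=0 (-) EX@3 MEM@4 WB@5
I1 mul r2 <- r4,r3: IF@2 ID@3 stall=0 (-) EX@4 MEM@5 WB@6
I2 add r3 <- r4,r1: IF@3 ID@4 stall=1 (RAW on I0.r1 (WB@5)) EX@6 MEM@7 WB@8
I3 add r5 <- r5,r4: IF@4 ID@6 stall=0 (-) EX@7 MEM@8 WB@9
I4 sub r4 <- r2,r4: IF@6 ID@7 stall=0 (-) EX@8 MEM@9 WB@10
I5 ld r2 <- r4: IF@7 ID@8 stall=2 (RAW on I4.r4 (WB@10)) EX@11 MEM@12 WB@13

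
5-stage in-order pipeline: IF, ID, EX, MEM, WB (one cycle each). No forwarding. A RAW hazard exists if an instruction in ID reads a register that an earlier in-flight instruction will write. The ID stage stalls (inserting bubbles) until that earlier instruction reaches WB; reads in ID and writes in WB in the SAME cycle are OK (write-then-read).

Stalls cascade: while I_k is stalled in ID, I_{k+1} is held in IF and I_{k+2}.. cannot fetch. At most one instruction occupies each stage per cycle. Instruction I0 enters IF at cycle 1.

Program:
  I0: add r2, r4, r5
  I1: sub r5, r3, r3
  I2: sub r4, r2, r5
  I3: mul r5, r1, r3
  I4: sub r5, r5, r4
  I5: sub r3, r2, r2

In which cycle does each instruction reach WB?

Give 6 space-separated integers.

I0 add r2 <- r4,r5: IF@1 ID@2 stall=0 (-) EX@3 MEM@4 WB@5
I1 sub r5 <- r3,r3: IF@2 ID@3 stall=0 (-) EX@4 MEM@5 WB@6
I2 sub r4 <- r2,r5: IF@3 ID@4 stall=2 (RAW on I1.r5 (WB@6)) EX@7 MEM@8 WB@9
I3 mul r5 <- r1,r3: IF@4 ID@7 stall=0 (-) EX@8 MEM@9 WB@10
I4 sub r5 <- r5,r4: IF@7 ID@8 stall=2 (RAW on I3.r5 (WB@10)) EX@11 MEM@12 WB@13
I5 sub r3 <- r2,r2: IF@8 ID@11 stall=0 (-) EX@12 MEM@13 WB@14

Answer: 5 6 9 10 13 14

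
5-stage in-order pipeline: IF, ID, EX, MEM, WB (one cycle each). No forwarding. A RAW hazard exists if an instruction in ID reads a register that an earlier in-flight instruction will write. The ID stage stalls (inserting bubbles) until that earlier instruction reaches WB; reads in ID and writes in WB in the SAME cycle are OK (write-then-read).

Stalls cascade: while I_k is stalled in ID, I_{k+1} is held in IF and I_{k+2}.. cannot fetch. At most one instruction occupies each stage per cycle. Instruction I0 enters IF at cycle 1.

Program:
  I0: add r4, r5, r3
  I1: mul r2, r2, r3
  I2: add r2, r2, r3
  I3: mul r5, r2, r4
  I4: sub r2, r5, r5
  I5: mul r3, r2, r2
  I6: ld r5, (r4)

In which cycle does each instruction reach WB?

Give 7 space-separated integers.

Answer: 5 6 9 12 15 18 19

Derivation:
I0 add r4 <- r5,r3: IF@1 ID@2 stall=0 (-) EX@3 MEM@4 WB@5
I1 mul r2 <- r2,r3: IF@2 ID@3 stall=0 (-) EX@4 MEM@5 WB@6
I2 add r2 <- r2,r3: IF@3 ID@4 stall=2 (RAW on I1.r2 (WB@6)) EX@7 MEM@8 WB@9
I3 mul r5 <- r2,r4: IF@4 ID@7 stall=2 (RAW on I2.r2 (WB@9)) EX@10 MEM@11 WB@12
I4 sub r2 <- r5,r5: IF@7 ID@10 stall=2 (RAW on I3.r5 (WB@12)) EX@13 MEM@14 WB@15
I5 mul r3 <- r2,r2: IF@10 ID@13 stall=2 (RAW on I4.r2 (WB@15)) EX@16 MEM@17 WB@18
I6 ld r5 <- r4: IF@13 ID@16 stall=0 (-) EX@17 MEM@18 WB@19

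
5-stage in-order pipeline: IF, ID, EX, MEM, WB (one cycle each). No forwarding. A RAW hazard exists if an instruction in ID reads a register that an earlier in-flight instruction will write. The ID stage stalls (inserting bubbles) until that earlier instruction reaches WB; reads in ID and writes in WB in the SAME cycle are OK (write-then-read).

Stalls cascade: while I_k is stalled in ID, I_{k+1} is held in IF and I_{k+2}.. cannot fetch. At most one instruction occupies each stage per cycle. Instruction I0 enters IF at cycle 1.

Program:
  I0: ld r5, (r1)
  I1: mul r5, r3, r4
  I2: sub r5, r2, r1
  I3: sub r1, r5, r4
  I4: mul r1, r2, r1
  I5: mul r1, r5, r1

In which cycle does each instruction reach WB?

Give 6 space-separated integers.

I0 ld r5 <- r1: IF@1 ID@2 stall=0 (-) EX@3 MEM@4 WB@5
I1 mul r5 <- r3,r4: IF@2 ID@3 stall=0 (-) EX@4 MEM@5 WB@6
I2 sub r5 <- r2,r1: IF@3 ID@4 stall=0 (-) EX@5 MEM@6 WB@7
I3 sub r1 <- r5,r4: IF@4 ID@5 stall=2 (RAW on I2.r5 (WB@7)) EX@8 MEM@9 WB@10
I4 mul r1 <- r2,r1: IF@5 ID@8 stall=2 (RAW on I3.r1 (WB@10)) EX@11 MEM@12 WB@13
I5 mul r1 <- r5,r1: IF@8 ID@11 stall=2 (RAW on I4.r1 (WB@13)) EX@14 MEM@15 WB@16

Answer: 5 6 7 10 13 16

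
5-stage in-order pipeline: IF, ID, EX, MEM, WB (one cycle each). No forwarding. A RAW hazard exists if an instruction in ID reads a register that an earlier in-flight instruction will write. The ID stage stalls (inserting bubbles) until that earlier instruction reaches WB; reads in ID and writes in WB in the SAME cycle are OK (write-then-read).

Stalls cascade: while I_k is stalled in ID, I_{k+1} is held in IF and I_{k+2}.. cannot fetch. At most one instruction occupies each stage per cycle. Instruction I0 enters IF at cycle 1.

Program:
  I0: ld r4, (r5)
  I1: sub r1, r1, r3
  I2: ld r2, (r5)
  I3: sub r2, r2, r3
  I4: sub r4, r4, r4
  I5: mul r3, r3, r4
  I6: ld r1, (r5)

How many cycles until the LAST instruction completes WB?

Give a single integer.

I0 ld r4 <- r5: IF@1 ID@2 stall=0 (-) EX@3 MEM@4 WB@5
I1 sub r1 <- r1,r3: IF@2 ID@3 stall=0 (-) EX@4 MEM@5 WB@6
I2 ld r2 <- r5: IF@3 ID@4 stall=0 (-) EX@5 MEM@6 WB@7
I3 sub r2 <- r2,r3: IF@4 ID@5 stall=2 (RAW on I2.r2 (WB@7)) EX@8 MEM@9 WB@10
I4 sub r4 <- r4,r4: IF@5 ID@8 stall=0 (-) EX@9 MEM@10 WB@11
I5 mul r3 <- r3,r4: IF@8 ID@9 stall=2 (RAW on I4.r4 (WB@11)) EX@12 MEM@13 WB@14
I6 ld r1 <- r5: IF@9 ID@12 stall=0 (-) EX@13 MEM@14 WB@15

Answer: 15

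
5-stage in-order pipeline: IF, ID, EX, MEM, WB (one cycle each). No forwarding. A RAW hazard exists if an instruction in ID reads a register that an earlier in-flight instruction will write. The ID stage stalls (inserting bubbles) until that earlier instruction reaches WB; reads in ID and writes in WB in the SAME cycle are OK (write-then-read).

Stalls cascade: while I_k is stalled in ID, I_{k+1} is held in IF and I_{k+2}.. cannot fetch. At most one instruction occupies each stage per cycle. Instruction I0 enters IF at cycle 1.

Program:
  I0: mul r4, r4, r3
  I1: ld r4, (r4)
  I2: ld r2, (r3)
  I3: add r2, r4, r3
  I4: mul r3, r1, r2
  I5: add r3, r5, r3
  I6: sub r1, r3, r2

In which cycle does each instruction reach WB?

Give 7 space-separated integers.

Answer: 5 8 9 11 14 17 20

Derivation:
I0 mul r4 <- r4,r3: IF@1 ID@2 stall=0 (-) EX@3 MEM@4 WB@5
I1 ld r4 <- r4: IF@2 ID@3 stall=2 (RAW on I0.r4 (WB@5)) EX@6 MEM@7 WB@8
I2 ld r2 <- r3: IF@3 ID@6 stall=0 (-) EX@7 MEM@8 WB@9
I3 add r2 <- r4,r3: IF@6 ID@7 stall=1 (RAW on I1.r4 (WB@8)) EX@9 MEM@10 WB@11
I4 mul r3 <- r1,r2: IF@7 ID@9 stall=2 (RAW on I3.r2 (WB@11)) EX@12 MEM@13 WB@14
I5 add r3 <- r5,r3: IF@9 ID@12 stall=2 (RAW on I4.r3 (WB@14)) EX@15 MEM@16 WB@17
I6 sub r1 <- r3,r2: IF@12 ID@15 stall=2 (RAW on I5.r3 (WB@17)) EX@18 MEM@19 WB@20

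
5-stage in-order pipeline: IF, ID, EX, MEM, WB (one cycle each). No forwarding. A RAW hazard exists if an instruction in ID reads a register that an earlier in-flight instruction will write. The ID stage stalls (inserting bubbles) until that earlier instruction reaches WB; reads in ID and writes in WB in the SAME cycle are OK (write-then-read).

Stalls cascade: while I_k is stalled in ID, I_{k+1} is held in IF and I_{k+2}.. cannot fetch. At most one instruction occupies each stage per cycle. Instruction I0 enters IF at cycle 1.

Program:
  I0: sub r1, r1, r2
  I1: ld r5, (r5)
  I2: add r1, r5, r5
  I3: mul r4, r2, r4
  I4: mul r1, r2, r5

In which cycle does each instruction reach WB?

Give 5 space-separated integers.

Answer: 5 6 9 10 11

Derivation:
I0 sub r1 <- r1,r2: IF@1 ID@2 stall=0 (-) EX@3 MEM@4 WB@5
I1 ld r5 <- r5: IF@2 ID@3 stall=0 (-) EX@4 MEM@5 WB@6
I2 add r1 <- r5,r5: IF@3 ID@4 stall=2 (RAW on I1.r5 (WB@6)) EX@7 MEM@8 WB@9
I3 mul r4 <- r2,r4: IF@4 ID@7 stall=0 (-) EX@8 MEM@9 WB@10
I4 mul r1 <- r2,r5: IF@7 ID@8 stall=0 (-) EX@9 MEM@10 WB@11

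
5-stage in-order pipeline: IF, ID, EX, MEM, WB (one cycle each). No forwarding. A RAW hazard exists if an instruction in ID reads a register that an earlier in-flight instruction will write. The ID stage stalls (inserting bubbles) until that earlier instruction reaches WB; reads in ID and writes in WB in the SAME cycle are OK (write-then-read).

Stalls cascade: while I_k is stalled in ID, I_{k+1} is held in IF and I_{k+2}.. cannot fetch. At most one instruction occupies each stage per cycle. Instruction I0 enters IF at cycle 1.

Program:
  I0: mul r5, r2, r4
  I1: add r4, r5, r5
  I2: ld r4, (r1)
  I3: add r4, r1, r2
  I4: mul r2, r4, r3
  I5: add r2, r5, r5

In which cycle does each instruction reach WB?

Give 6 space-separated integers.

I0 mul r5 <- r2,r4: IF@1 ID@2 stall=0 (-) EX@3 MEM@4 WB@5
I1 add r4 <- r5,r5: IF@2 ID@3 stall=2 (RAW on I0.r5 (WB@5)) EX@6 MEM@7 WB@8
I2 ld r4 <- r1: IF@3 ID@6 stall=0 (-) EX@7 MEM@8 WB@9
I3 add r4 <- r1,r2: IF@6 ID@7 stall=0 (-) EX@8 MEM@9 WB@10
I4 mul r2 <- r4,r3: IF@7 ID@8 stall=2 (RAW on I3.r4 (WB@10)) EX@11 MEM@12 WB@13
I5 add r2 <- r5,r5: IF@8 ID@11 stall=0 (-) EX@12 MEM@13 WB@14

Answer: 5 8 9 10 13 14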